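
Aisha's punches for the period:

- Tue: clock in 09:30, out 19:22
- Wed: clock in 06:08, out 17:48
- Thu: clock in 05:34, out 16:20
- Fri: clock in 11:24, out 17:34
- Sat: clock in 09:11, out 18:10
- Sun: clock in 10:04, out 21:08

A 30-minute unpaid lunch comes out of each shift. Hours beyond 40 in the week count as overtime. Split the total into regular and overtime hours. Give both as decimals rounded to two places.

Regular 40.00 hours, overtime 15.52 hours

Tue: 09:30–19:22 = 9 h 52 min; less 30 min break → 9 h 22 min
Wed: 06:08–17:48 = 11 h 40 min; less 30 min break → 11 h 10 min
Thu: 05:34–16:20 = 10 h 46 min; less 30 min break → 10 h 16 min
Fri: 11:24–17:34 = 6 h 10 min; less 30 min break → 5 h 40 min
Sat: 09:11–18:10 = 8 h 59 min; less 30 min break → 8 h 29 min
Sun: 10:04–21:08 = 11 h 4 min; less 30 min break → 10 h 34 min
Total worked: 55 h 31 min = 55.52 h.
Threshold 40 h → overtime 15 h 31 min, regular 40 h 0 min.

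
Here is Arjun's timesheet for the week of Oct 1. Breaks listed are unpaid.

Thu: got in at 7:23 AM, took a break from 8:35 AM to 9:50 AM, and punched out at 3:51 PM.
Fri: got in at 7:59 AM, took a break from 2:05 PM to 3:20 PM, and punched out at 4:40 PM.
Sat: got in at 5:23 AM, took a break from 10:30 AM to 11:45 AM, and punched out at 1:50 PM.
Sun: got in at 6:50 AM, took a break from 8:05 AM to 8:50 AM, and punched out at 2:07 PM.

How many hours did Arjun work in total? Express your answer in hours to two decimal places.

Thu: 7:23 AM–3:51 PM = 8 h 28 min; less 75 min break → 7 h 13 min
Fri: 7:59 AM–4:40 PM = 8 h 41 min; less 75 min break → 7 h 26 min
Sat: 5:23 AM–1:50 PM = 8 h 27 min; less 75 min break → 7 h 12 min
Sun: 6:50 AM–2:07 PM = 7 h 17 min; less 45 min break → 6 h 32 min
Total: 7 h 13 min + 7 h 26 min + 7 h 12 min + 6 h 32 min = 28 h 23 min.

28.38 hours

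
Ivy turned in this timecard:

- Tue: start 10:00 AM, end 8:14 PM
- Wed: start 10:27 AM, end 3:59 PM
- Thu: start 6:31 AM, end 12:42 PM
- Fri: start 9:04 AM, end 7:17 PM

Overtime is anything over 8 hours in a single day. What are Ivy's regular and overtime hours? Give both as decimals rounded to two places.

Tue: 10:00 AM–8:14 PM = 10 h 14 min
Wed: 10:27 AM–3:59 PM = 5 h 32 min
Thu: 6:31 AM–12:42 PM = 6 h 11 min
Fri: 9:04 AM–7:17 PM = 10 h 13 min
Tue reg 8 h 0 min / OT 2 h 14 min; Wed reg 5 h 32 min / OT 0 h 0 min; Thu reg 6 h 11 min / OT 0 h 0 min; Fri reg 8 h 0 min / OT 2 h 13 min.
Totals: regular 27 h 43 min, overtime 4 h 27 min.

Regular 27.72 hours, overtime 4.45 hours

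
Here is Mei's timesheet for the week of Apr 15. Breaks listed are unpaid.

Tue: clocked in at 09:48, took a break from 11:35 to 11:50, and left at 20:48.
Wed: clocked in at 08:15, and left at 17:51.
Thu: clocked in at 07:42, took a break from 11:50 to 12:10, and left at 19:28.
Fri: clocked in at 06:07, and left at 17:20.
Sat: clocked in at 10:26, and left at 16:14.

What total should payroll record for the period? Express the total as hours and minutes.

Tue: 09:48–20:48 = 11 h 0 min; less 15 min break → 10 h 45 min
Wed: 08:15–17:51 = 9 h 36 min
Thu: 07:42–19:28 = 11 h 46 min; less 20 min break → 11 h 26 min
Fri: 06:07–17:20 = 11 h 13 min
Sat: 10:26–16:14 = 5 h 48 min
Total: 10 h 45 min + 9 h 36 min + 11 h 26 min + 11 h 13 min + 5 h 48 min = 48 h 48 min.

48 h 48 min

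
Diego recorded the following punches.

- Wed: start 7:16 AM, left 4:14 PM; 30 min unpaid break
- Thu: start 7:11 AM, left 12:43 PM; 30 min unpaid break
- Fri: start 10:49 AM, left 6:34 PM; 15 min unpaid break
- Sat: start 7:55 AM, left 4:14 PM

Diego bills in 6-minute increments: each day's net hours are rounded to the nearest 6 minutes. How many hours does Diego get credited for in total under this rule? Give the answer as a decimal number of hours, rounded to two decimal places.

Wed: 7:16 AM–4:14 PM = 8 h 58 min − 30 min = 8 h 28 min → rounds to 8 h 30 min
Thu: 7:11 AM–12:43 PM = 5 h 32 min − 30 min = 5 h 2 min → rounds to 5 h 0 min
Fri: 10:49 AM–6:34 PM = 7 h 45 min − 15 min = 7 h 30 min → rounds to 7 h 30 min
Sat: 7:55 AM–4:14 PM = 8 h 19 min → rounds to 8 h 18 min
Total credited: 29 h 18 min.

29.30 hours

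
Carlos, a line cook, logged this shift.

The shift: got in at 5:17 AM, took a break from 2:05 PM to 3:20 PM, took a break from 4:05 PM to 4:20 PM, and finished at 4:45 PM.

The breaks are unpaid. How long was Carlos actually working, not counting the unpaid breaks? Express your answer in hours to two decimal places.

The shift: 5:17 AM–4:45 PM = 11 h 28 min; less 90 min break → 9 h 58 min

9.97 hours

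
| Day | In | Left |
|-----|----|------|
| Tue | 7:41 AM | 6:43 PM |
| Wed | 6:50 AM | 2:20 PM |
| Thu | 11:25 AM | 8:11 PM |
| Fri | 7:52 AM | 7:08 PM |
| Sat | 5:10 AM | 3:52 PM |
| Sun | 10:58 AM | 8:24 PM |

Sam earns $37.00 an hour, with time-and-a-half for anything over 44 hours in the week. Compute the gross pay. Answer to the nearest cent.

Tue: 7:41 AM–6:43 PM = 11 h 2 min
Wed: 6:50 AM–2:20 PM = 7 h 30 min
Thu: 11:25 AM–8:11 PM = 8 h 46 min
Fri: 7:52 AM–7:08 PM = 11 h 16 min
Sat: 5:10 AM–3:52 PM = 10 h 42 min
Sun: 10:58 AM–8:24 PM = 9 h 26 min
Total worked: 58 h 42 min = 3522 min.
Regular 44 h 0 min = 2640 min at $37.00/h; overtime 14 h 42 min = 882 min at $55.50/h.
Pay = (2640 × $37.00 + 882 × $55.50) ÷ 60 = $2443.85.

$2443.85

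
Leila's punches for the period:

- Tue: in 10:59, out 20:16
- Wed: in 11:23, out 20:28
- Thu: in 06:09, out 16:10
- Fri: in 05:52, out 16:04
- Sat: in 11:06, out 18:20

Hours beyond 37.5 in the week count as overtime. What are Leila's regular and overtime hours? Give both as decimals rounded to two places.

Regular 37.50 hours, overtime 8.32 hours

Tue: 10:59–20:16 = 9 h 17 min
Wed: 11:23–20:28 = 9 h 5 min
Thu: 06:09–16:10 = 10 h 1 min
Fri: 05:52–16:04 = 10 h 12 min
Sat: 11:06–18:20 = 7 h 14 min
Total worked: 45 h 49 min = 45.82 h.
Threshold 37.5 h → overtime 8 h 19 min, regular 37 h 30 min.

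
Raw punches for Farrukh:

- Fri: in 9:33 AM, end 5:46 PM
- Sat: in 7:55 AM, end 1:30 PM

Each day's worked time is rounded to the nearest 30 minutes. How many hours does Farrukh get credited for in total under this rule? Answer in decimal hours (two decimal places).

13.50 hours

Fri: 9:33 AM–5:46 PM = 8 h 13 min → rounds to 8 h 0 min
Sat: 7:55 AM–1:30 PM = 5 h 35 min → rounds to 5 h 30 min
Total credited: 13 h 30 min.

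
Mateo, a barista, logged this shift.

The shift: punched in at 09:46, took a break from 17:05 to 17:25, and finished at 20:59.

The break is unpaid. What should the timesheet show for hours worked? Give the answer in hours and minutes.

10 h 53 min

The shift: 09:46–20:59 = 11 h 13 min; less 20 min break → 10 h 53 min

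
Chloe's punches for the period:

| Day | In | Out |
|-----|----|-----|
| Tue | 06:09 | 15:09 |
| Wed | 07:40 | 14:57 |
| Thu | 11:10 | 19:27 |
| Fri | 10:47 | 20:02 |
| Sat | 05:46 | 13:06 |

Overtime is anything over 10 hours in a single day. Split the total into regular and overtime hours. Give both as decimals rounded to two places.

Regular 41.15 hours, overtime 0.00 hours

Tue: 06:09–15:09 = 9 h 0 min
Wed: 07:40–14:57 = 7 h 17 min
Thu: 11:10–19:27 = 8 h 17 min
Fri: 10:47–20:02 = 9 h 15 min
Sat: 05:46–13:06 = 7 h 20 min
Tue reg 9 h 0 min / OT 0 h 0 min; Wed reg 7 h 17 min / OT 0 h 0 min; Thu reg 8 h 17 min / OT 0 h 0 min; Fri reg 9 h 15 min / OT 0 h 0 min; Sat reg 7 h 20 min / OT 0 h 0 min.
Totals: regular 41 h 9 min, overtime 0 h 0 min.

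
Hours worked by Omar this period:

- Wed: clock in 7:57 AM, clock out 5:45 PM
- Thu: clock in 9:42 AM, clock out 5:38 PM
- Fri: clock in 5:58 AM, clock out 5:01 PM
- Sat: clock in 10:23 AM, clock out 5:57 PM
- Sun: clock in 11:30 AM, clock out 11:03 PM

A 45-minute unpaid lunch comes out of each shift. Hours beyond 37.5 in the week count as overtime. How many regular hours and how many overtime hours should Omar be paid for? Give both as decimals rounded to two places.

Regular 37.50 hours, overtime 6.65 hours

Wed: 7:57 AM–5:45 PM = 9 h 48 min; less 45 min break → 9 h 3 min
Thu: 9:42 AM–5:38 PM = 7 h 56 min; less 45 min break → 7 h 11 min
Fri: 5:58 AM–5:01 PM = 11 h 3 min; less 45 min break → 10 h 18 min
Sat: 10:23 AM–5:57 PM = 7 h 34 min; less 45 min break → 6 h 49 min
Sun: 11:30 AM–11:03 PM = 11 h 33 min; less 45 min break → 10 h 48 min
Total worked: 44 h 9 min = 44.15 h.
Threshold 37.5 h → overtime 6 h 39 min, regular 37 h 30 min.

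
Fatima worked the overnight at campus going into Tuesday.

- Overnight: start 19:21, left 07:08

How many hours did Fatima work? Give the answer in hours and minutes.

11 h 47 min

Overnight: 19:21 → midnight = 4 h 39 min; midnight → 07:08 = 7 h 8 min; span 11 h 47 min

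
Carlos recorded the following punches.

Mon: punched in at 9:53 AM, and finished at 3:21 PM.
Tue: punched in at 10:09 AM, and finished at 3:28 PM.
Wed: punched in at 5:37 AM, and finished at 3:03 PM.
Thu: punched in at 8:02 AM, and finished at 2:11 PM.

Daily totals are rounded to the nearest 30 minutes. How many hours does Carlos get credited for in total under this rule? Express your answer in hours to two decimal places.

Mon: 9:53 AM–3:21 PM = 5 h 28 min → rounds to 5 h 30 min
Tue: 10:09 AM–3:28 PM = 5 h 19 min → rounds to 5 h 30 min
Wed: 5:37 AM–3:03 PM = 9 h 26 min → rounds to 9 h 30 min
Thu: 8:02 AM–2:11 PM = 6 h 9 min → rounds to 6 h 0 min
Total credited: 26 h 30 min.

26.50 hours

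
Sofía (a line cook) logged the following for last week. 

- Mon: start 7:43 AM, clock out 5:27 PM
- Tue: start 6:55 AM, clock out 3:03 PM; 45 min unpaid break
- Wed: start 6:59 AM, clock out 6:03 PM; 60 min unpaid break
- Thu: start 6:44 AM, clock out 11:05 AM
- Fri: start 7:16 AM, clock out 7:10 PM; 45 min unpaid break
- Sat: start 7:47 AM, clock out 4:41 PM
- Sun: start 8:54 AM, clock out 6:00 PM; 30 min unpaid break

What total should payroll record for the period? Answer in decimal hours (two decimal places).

60.18 hours

Mon: 7:43 AM–5:27 PM = 9 h 44 min
Tue: 6:55 AM–3:03 PM = 8 h 8 min; less 45 min break → 7 h 23 min
Wed: 6:59 AM–6:03 PM = 11 h 4 min; less 60 min break → 10 h 4 min
Thu: 6:44 AM–11:05 AM = 4 h 21 min
Fri: 7:16 AM–7:10 PM = 11 h 54 min; less 45 min break → 11 h 9 min
Sat: 7:47 AM–4:41 PM = 8 h 54 min
Sun: 8:54 AM–6:00 PM = 9 h 6 min; less 30 min break → 8 h 36 min
Total: 9 h 44 min + 7 h 23 min + 10 h 4 min + 4 h 21 min + 11 h 9 min + 8 h 54 min + 8 h 36 min = 60 h 11 min.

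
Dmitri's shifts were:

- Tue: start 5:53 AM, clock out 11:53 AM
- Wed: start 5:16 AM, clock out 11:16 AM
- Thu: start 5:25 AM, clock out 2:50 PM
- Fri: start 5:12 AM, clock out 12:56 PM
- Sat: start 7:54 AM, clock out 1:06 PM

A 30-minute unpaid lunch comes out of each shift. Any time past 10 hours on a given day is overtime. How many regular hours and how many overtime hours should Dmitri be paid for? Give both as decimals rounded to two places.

Regular 31.85 hours, overtime 0.00 hours

Tue: 5:53 AM–11:53 AM = 6 h 0 min; less 30 min break → 5 h 30 min
Wed: 5:16 AM–11:16 AM = 6 h 0 min; less 30 min break → 5 h 30 min
Thu: 5:25 AM–2:50 PM = 9 h 25 min; less 30 min break → 8 h 55 min
Fri: 5:12 AM–12:56 PM = 7 h 44 min; less 30 min break → 7 h 14 min
Sat: 7:54 AM–1:06 PM = 5 h 12 min; less 30 min break → 4 h 42 min
Tue reg 5 h 30 min / OT 0 h 0 min; Wed reg 5 h 30 min / OT 0 h 0 min; Thu reg 8 h 55 min / OT 0 h 0 min; Fri reg 7 h 14 min / OT 0 h 0 min; Sat reg 4 h 42 min / OT 0 h 0 min.
Totals: regular 31 h 51 min, overtime 0 h 0 min.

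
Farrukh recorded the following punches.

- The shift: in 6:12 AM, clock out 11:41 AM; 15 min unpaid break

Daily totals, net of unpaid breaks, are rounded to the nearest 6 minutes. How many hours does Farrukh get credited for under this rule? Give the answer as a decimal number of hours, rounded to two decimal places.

The shift: 6:12 AM–11:41 AM = 5 h 29 min − 15 min = 5 h 14 min → rounds to 5 h 12 min

5.20 hours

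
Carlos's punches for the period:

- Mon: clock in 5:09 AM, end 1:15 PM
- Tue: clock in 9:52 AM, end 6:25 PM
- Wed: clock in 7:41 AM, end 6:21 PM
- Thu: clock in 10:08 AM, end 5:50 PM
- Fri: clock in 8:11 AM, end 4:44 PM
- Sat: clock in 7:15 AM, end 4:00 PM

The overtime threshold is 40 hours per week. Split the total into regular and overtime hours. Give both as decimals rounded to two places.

Mon: 5:09 AM–1:15 PM = 8 h 6 min
Tue: 9:52 AM–6:25 PM = 8 h 33 min
Wed: 7:41 AM–6:21 PM = 10 h 40 min
Thu: 10:08 AM–5:50 PM = 7 h 42 min
Fri: 8:11 AM–4:44 PM = 8 h 33 min
Sat: 7:15 AM–4:00 PM = 8 h 45 min
Total worked: 52 h 19 min = 52.32 h.
Threshold 40 h → overtime 12 h 19 min, regular 40 h 0 min.

Regular 40.00 hours, overtime 12.32 hours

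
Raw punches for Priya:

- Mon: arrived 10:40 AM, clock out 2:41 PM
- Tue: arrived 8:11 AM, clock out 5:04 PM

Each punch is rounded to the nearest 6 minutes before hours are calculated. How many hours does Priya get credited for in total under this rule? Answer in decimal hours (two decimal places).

12.90 hours

Mon: in 10:40 AM→10:42 AM, out 2:41 PM→2:42 PM; 4 h 0 min
Tue: in 8:11 AM→8:12 AM, out 5:04 PM→5:06 PM; 8 h 54 min
Total credited: 12 h 54 min.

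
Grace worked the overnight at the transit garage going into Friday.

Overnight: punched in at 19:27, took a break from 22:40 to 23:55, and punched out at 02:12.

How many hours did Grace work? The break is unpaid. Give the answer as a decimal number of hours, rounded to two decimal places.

Overnight: 19:27 → midnight = 4 h 33 min; midnight → 02:12 = 2 h 12 min; span 6 h 45 min; less 75 min break → 5 h 30 min

5.50 hours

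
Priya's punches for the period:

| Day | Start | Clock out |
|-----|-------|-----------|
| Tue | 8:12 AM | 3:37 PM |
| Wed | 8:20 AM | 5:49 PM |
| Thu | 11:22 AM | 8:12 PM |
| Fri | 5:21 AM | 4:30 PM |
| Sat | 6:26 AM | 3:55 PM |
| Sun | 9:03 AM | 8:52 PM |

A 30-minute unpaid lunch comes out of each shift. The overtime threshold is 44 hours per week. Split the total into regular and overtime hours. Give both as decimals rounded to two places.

Tue: 8:12 AM–3:37 PM = 7 h 25 min; less 30 min break → 6 h 55 min
Wed: 8:20 AM–5:49 PM = 9 h 29 min; less 30 min break → 8 h 59 min
Thu: 11:22 AM–8:12 PM = 8 h 50 min; less 30 min break → 8 h 20 min
Fri: 5:21 AM–4:30 PM = 11 h 9 min; less 30 min break → 10 h 39 min
Sat: 6:26 AM–3:55 PM = 9 h 29 min; less 30 min break → 8 h 59 min
Sun: 9:03 AM–8:52 PM = 11 h 49 min; less 30 min break → 11 h 19 min
Total worked: 55 h 11 min = 55.18 h.
Threshold 44 h → overtime 11 h 11 min, regular 44 h 0 min.

Regular 44.00 hours, overtime 11.18 hours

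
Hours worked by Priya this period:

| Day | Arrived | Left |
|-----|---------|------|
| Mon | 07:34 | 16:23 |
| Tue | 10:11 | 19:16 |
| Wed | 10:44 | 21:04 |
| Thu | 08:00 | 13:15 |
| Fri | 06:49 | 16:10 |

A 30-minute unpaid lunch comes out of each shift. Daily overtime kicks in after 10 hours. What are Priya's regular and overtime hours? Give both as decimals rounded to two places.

Regular 40.33 hours, overtime 0.00 hours

Mon: 07:34–16:23 = 8 h 49 min; less 30 min break → 8 h 19 min
Tue: 10:11–19:16 = 9 h 5 min; less 30 min break → 8 h 35 min
Wed: 10:44–21:04 = 10 h 20 min; less 30 min break → 9 h 50 min
Thu: 08:00–13:15 = 5 h 15 min; less 30 min break → 4 h 45 min
Fri: 06:49–16:10 = 9 h 21 min; less 30 min break → 8 h 51 min
Mon reg 8 h 19 min / OT 0 h 0 min; Tue reg 8 h 35 min / OT 0 h 0 min; Wed reg 9 h 50 min / OT 0 h 0 min; Thu reg 4 h 45 min / OT 0 h 0 min; Fri reg 8 h 51 min / OT 0 h 0 min.
Totals: regular 40 h 20 min, overtime 0 h 0 min.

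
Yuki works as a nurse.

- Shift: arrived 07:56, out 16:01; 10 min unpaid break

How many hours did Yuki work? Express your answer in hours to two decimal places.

Shift: 07:56–16:01 = 8 h 5 min; less 10 min break → 7 h 55 min

7.92 hours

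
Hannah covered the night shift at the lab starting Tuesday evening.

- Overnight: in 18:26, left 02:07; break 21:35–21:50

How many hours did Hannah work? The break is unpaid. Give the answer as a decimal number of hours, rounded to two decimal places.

7.43 hours

Overnight: 18:26 → midnight = 5 h 34 min; midnight → 02:07 = 2 h 7 min; span 7 h 41 min; less 15 min break → 7 h 26 min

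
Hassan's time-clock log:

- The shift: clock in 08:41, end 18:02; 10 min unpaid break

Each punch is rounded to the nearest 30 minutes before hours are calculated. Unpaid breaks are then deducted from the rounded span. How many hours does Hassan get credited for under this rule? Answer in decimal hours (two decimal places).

The shift: in 08:41→08:30, out 18:02→18:00; 9 h 30 min − 10 min = 9 h 20 min

9.33 hours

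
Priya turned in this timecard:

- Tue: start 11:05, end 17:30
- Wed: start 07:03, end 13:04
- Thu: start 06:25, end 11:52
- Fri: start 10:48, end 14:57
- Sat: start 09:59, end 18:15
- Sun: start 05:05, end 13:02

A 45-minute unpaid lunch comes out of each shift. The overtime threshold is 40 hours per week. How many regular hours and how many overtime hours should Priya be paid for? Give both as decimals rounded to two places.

Regular 33.75 hours, overtime 0.00 hours

Tue: 11:05–17:30 = 6 h 25 min; less 45 min break → 5 h 40 min
Wed: 07:03–13:04 = 6 h 1 min; less 45 min break → 5 h 16 min
Thu: 06:25–11:52 = 5 h 27 min; less 45 min break → 4 h 42 min
Fri: 10:48–14:57 = 4 h 9 min; less 45 min break → 3 h 24 min
Sat: 09:59–18:15 = 8 h 16 min; less 45 min break → 7 h 31 min
Sun: 05:05–13:02 = 7 h 57 min; less 45 min break → 7 h 12 min
Total worked: 33 h 45 min = 33.75 h.
Threshold 40 h → overtime 0 h 0 min, regular 33 h 45 min.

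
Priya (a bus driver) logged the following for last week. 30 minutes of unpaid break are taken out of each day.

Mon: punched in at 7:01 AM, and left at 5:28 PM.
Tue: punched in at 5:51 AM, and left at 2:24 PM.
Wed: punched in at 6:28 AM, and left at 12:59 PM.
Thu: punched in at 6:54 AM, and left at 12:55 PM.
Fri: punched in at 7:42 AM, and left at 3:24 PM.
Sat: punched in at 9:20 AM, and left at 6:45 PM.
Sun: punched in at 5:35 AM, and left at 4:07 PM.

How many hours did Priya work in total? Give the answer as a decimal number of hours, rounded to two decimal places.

Mon: 7:01 AM–5:28 PM = 10 h 27 min; less 30 min break → 9 h 57 min
Tue: 5:51 AM–2:24 PM = 8 h 33 min; less 30 min break → 8 h 3 min
Wed: 6:28 AM–12:59 PM = 6 h 31 min; less 30 min break → 6 h 1 min
Thu: 6:54 AM–12:55 PM = 6 h 1 min; less 30 min break → 5 h 31 min
Fri: 7:42 AM–3:24 PM = 7 h 42 min; less 30 min break → 7 h 12 min
Sat: 9:20 AM–6:45 PM = 9 h 25 min; less 30 min break → 8 h 55 min
Sun: 5:35 AM–4:07 PM = 10 h 32 min; less 30 min break → 10 h 2 min
Total: 9 h 57 min + 8 h 3 min + 6 h 1 min + 5 h 31 min + 7 h 12 min + 8 h 55 min + 10 h 2 min = 55 h 41 min.

55.68 hours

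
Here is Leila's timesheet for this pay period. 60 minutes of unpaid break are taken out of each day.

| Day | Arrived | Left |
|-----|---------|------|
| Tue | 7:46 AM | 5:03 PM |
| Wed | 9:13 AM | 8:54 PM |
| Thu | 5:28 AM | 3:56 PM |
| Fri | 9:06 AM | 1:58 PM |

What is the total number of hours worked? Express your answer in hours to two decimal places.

Tue: 7:46 AM–5:03 PM = 9 h 17 min; less 60 min break → 8 h 17 min
Wed: 9:13 AM–8:54 PM = 11 h 41 min; less 60 min break → 10 h 41 min
Thu: 5:28 AM–3:56 PM = 10 h 28 min; less 60 min break → 9 h 28 min
Fri: 9:06 AM–1:58 PM = 4 h 52 min; less 60 min break → 3 h 52 min
Total: 8 h 17 min + 10 h 41 min + 9 h 28 min + 3 h 52 min = 32 h 18 min.

32.30 hours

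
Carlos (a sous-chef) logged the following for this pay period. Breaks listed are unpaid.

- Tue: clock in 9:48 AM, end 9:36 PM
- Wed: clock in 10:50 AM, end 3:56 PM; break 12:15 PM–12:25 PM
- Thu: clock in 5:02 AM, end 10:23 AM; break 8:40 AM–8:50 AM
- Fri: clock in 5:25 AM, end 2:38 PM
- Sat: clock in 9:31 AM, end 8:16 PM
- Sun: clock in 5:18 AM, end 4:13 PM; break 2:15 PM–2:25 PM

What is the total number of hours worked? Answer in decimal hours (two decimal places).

Tue: 9:48 AM–9:36 PM = 11 h 48 min
Wed: 10:50 AM–3:56 PM = 5 h 6 min; less 10 min break → 4 h 56 min
Thu: 5:02 AM–10:23 AM = 5 h 21 min; less 10 min break → 5 h 11 min
Fri: 5:25 AM–2:38 PM = 9 h 13 min
Sat: 9:31 AM–8:16 PM = 10 h 45 min
Sun: 5:18 AM–4:13 PM = 10 h 55 min; less 10 min break → 10 h 45 min
Total: 11 h 48 min + 4 h 56 min + 5 h 11 min + 9 h 13 min + 10 h 45 min + 10 h 45 min = 52 h 38 min.

52.63 hours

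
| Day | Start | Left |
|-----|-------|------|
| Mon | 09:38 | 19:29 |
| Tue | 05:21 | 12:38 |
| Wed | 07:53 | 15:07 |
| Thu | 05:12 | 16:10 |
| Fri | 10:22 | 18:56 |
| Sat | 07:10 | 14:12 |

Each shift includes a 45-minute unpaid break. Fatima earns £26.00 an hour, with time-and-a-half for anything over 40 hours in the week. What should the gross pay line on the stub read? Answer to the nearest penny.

Mon: 09:38–19:29 = 9 h 51 min; less 45 min break → 9 h 6 min
Tue: 05:21–12:38 = 7 h 17 min; less 45 min break → 6 h 32 min
Wed: 07:53–15:07 = 7 h 14 min; less 45 min break → 6 h 29 min
Thu: 05:12–16:10 = 10 h 58 min; less 45 min break → 10 h 13 min
Fri: 10:22–18:56 = 8 h 34 min; less 45 min break → 7 h 49 min
Sat: 07:10–14:12 = 7 h 2 min; less 45 min break → 6 h 17 min
Total worked: 46 h 26 min = 2786 min.
Regular 40 h 0 min = 2400 min at £26.00/h; overtime 6 h 26 min = 386 min at £39.00/h.
Pay = (2400 × £26.00 + 386 × £39.00) ÷ 60 = £1290.90.

£1290.90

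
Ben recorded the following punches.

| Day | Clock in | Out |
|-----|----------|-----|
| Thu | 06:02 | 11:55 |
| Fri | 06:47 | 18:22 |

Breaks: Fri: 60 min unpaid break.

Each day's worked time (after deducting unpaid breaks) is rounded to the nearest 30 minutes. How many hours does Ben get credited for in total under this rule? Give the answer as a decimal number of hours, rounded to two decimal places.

16.50 hours

Thu: 06:02–11:55 = 5 h 53 min → rounds to 6 h 0 min
Fri: 06:47–18:22 = 11 h 35 min − 60 min = 10 h 35 min → rounds to 10 h 30 min
Total credited: 16 h 30 min.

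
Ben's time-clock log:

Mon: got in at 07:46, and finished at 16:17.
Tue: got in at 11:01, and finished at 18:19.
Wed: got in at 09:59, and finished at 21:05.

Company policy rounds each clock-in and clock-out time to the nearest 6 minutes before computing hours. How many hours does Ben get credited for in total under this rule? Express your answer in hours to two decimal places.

Mon: in 07:46→07:48, out 16:17→16:18; 8 h 30 min
Tue: in 11:01→11:00, out 18:19→18:18; 7 h 18 min
Wed: in 09:59→10:00, out 21:05→21:06; 11 h 6 min
Total credited: 26 h 54 min.

26.90 hours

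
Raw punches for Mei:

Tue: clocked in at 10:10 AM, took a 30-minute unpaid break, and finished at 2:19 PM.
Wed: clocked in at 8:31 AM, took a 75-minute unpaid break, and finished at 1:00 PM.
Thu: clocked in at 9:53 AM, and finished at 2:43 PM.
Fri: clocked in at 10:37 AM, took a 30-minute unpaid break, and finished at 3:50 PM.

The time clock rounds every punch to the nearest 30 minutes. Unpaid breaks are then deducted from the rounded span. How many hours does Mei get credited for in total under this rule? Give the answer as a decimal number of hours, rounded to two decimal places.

Tue: in 10:10 AM→10:00 AM, out 2:19 PM→2:30 PM; 4 h 30 min − 30 min = 4 h 0 min
Wed: in 8:31 AM→8:30 AM, out 1:00 PM→1:00 PM; 4 h 30 min − 75 min = 3 h 15 min
Thu: in 9:53 AM→10:00 AM, out 2:43 PM→2:30 PM; 4 h 30 min
Fri: in 10:37 AM→10:30 AM, out 3:50 PM→4:00 PM; 5 h 30 min − 30 min = 5 h 0 min
Total credited: 16 h 45 min.

16.75 hours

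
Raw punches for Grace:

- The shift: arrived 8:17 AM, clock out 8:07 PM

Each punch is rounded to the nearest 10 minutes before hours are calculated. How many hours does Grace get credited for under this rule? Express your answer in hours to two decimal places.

11.83 hours

The shift: in 8:17 AM→8:20 AM, out 8:07 PM→8:10 PM; 11 h 50 min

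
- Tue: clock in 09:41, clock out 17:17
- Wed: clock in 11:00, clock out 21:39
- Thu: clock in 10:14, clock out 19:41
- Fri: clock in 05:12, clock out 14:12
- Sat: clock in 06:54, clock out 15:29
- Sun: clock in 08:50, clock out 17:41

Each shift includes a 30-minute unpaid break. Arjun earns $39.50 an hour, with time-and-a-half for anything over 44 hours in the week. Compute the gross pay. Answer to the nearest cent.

Tue: 09:41–17:17 = 7 h 36 min; less 30 min break → 7 h 6 min
Wed: 11:00–21:39 = 10 h 39 min; less 30 min break → 10 h 9 min
Thu: 10:14–19:41 = 9 h 27 min; less 30 min break → 8 h 57 min
Fri: 05:12–14:12 = 9 h 0 min; less 30 min break → 8 h 30 min
Sat: 06:54–15:29 = 8 h 35 min; less 30 min break → 8 h 5 min
Sun: 08:50–17:41 = 8 h 51 min; less 30 min break → 8 h 21 min
Total worked: 51 h 8 min = 3068 min.
Regular 44 h 0 min = 2640 min at $39.50/h; overtime 7 h 8 min = 428 min at $59.25/h.
Pay = (2640 × $39.50 + 428 × $59.25) ÷ 60 = $2160.65.

$2160.65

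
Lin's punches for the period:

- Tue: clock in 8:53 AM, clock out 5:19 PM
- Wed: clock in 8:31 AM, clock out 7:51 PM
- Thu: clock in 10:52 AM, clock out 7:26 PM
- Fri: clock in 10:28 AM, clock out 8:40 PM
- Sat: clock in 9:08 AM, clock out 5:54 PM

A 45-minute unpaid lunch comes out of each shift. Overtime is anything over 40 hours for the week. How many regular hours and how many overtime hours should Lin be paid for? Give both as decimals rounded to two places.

Tue: 8:53 AM–5:19 PM = 8 h 26 min; less 45 min break → 7 h 41 min
Wed: 8:31 AM–7:51 PM = 11 h 20 min; less 45 min break → 10 h 35 min
Thu: 10:52 AM–7:26 PM = 8 h 34 min; less 45 min break → 7 h 49 min
Fri: 10:28 AM–8:40 PM = 10 h 12 min; less 45 min break → 9 h 27 min
Sat: 9:08 AM–5:54 PM = 8 h 46 min; less 45 min break → 8 h 1 min
Total worked: 43 h 33 min = 43.55 h.
Threshold 40 h → overtime 3 h 33 min, regular 40 h 0 min.

Regular 40.00 hours, overtime 3.55 hours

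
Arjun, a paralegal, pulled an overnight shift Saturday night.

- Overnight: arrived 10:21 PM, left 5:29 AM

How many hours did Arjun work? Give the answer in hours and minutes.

7 h 8 min

Overnight: 10:21 PM → midnight = 1 h 39 min; midnight → 5:29 AM = 5 h 29 min; span 7 h 8 min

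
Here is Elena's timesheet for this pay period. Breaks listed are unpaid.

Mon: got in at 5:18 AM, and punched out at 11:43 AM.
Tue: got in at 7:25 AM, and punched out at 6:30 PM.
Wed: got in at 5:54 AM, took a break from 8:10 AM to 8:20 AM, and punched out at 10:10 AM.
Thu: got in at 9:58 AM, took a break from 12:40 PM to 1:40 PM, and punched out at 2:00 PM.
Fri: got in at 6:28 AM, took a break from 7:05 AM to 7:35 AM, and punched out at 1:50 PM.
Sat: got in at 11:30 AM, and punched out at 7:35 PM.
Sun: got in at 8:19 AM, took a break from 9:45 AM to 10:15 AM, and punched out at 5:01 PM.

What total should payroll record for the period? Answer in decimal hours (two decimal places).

Mon: 5:18 AM–11:43 AM = 6 h 25 min
Tue: 7:25 AM–6:30 PM = 11 h 5 min
Wed: 5:54 AM–10:10 AM = 4 h 16 min; less 10 min break → 4 h 6 min
Thu: 9:58 AM–2:00 PM = 4 h 2 min; less 60 min break → 3 h 2 min
Fri: 6:28 AM–1:50 PM = 7 h 22 min; less 30 min break → 6 h 52 min
Sat: 11:30 AM–7:35 PM = 8 h 5 min
Sun: 8:19 AM–5:01 PM = 8 h 42 min; less 30 min break → 8 h 12 min
Total: 6 h 25 min + 11 h 5 min + 4 h 6 min + 3 h 2 min + 6 h 52 min + 8 h 5 min + 8 h 12 min = 47 h 47 min.

47.78 hours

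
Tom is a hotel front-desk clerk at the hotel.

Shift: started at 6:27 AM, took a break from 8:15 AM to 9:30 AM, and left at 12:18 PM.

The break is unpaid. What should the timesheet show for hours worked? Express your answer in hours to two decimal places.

Shift: 6:27 AM–12:18 PM = 5 h 51 min; less 75 min break → 4 h 36 min

4.60 hours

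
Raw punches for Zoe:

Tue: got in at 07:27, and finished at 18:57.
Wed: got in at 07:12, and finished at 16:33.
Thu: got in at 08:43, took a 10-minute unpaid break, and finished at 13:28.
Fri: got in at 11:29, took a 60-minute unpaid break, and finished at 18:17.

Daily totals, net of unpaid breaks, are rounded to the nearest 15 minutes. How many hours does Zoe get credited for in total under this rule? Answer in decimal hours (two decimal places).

31.00 hours

Tue: 07:27–18:57 = 11 h 30 min → rounds to 11 h 30 min
Wed: 07:12–16:33 = 9 h 21 min → rounds to 9 h 15 min
Thu: 08:43–13:28 = 4 h 45 min − 10 min = 4 h 35 min → rounds to 4 h 30 min
Fri: 11:29–18:17 = 6 h 48 min − 60 min = 5 h 48 min → rounds to 5 h 45 min
Total credited: 31 h 0 min.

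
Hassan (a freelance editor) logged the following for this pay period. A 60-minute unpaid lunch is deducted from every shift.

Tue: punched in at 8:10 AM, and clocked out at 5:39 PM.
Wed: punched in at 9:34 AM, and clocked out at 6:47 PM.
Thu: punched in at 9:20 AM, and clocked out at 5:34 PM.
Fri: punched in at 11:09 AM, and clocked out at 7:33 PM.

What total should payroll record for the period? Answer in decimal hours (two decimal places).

Tue: 8:10 AM–5:39 PM = 9 h 29 min; less 60 min break → 8 h 29 min
Wed: 9:34 AM–6:47 PM = 9 h 13 min; less 60 min break → 8 h 13 min
Thu: 9:20 AM–5:34 PM = 8 h 14 min; less 60 min break → 7 h 14 min
Fri: 11:09 AM–7:33 PM = 8 h 24 min; less 60 min break → 7 h 24 min
Total: 8 h 29 min + 8 h 13 min + 7 h 14 min + 7 h 24 min = 31 h 20 min.

31.33 hours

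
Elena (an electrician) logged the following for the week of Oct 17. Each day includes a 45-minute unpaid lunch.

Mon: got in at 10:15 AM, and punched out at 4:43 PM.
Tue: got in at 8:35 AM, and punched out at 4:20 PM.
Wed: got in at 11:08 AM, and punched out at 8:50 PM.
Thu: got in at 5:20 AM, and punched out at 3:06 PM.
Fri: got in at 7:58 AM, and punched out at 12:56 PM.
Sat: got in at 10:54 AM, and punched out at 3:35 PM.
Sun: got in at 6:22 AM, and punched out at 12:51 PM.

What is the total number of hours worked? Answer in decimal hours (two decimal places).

44.57 hours

Mon: 10:15 AM–4:43 PM = 6 h 28 min; less 45 min break → 5 h 43 min
Tue: 8:35 AM–4:20 PM = 7 h 45 min; less 45 min break → 7 h 0 min
Wed: 11:08 AM–8:50 PM = 9 h 42 min; less 45 min break → 8 h 57 min
Thu: 5:20 AM–3:06 PM = 9 h 46 min; less 45 min break → 9 h 1 min
Fri: 7:58 AM–12:56 PM = 4 h 58 min; less 45 min break → 4 h 13 min
Sat: 10:54 AM–3:35 PM = 4 h 41 min; less 45 min break → 3 h 56 min
Sun: 6:22 AM–12:51 PM = 6 h 29 min; less 45 min break → 5 h 44 min
Total: 5 h 43 min + 7 h 0 min + 8 h 57 min + 9 h 1 min + 4 h 13 min + 3 h 56 min + 5 h 44 min = 44 h 34 min.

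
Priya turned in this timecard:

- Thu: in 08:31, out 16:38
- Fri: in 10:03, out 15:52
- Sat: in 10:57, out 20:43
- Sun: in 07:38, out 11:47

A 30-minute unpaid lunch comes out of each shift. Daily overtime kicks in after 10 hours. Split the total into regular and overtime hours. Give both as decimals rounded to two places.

Regular 25.85 hours, overtime 0.00 hours

Thu: 08:31–16:38 = 8 h 7 min; less 30 min break → 7 h 37 min
Fri: 10:03–15:52 = 5 h 49 min; less 30 min break → 5 h 19 min
Sat: 10:57–20:43 = 9 h 46 min; less 30 min break → 9 h 16 min
Sun: 07:38–11:47 = 4 h 9 min; less 30 min break → 3 h 39 min
Thu reg 7 h 37 min / OT 0 h 0 min; Fri reg 5 h 19 min / OT 0 h 0 min; Sat reg 9 h 16 min / OT 0 h 0 min; Sun reg 3 h 39 min / OT 0 h 0 min.
Totals: regular 25 h 51 min, overtime 0 h 0 min.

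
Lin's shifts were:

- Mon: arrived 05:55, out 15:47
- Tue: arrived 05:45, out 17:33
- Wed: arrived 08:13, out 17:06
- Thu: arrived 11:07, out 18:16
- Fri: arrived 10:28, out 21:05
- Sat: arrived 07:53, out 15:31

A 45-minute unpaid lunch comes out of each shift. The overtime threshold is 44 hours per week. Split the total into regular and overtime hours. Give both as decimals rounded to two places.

Regular 44.00 hours, overtime 7.45 hours

Mon: 05:55–15:47 = 9 h 52 min; less 45 min break → 9 h 7 min
Tue: 05:45–17:33 = 11 h 48 min; less 45 min break → 11 h 3 min
Wed: 08:13–17:06 = 8 h 53 min; less 45 min break → 8 h 8 min
Thu: 11:07–18:16 = 7 h 9 min; less 45 min break → 6 h 24 min
Fri: 10:28–21:05 = 10 h 37 min; less 45 min break → 9 h 52 min
Sat: 07:53–15:31 = 7 h 38 min; less 45 min break → 6 h 53 min
Total worked: 51 h 27 min = 51.45 h.
Threshold 44 h → overtime 7 h 27 min, regular 44 h 0 min.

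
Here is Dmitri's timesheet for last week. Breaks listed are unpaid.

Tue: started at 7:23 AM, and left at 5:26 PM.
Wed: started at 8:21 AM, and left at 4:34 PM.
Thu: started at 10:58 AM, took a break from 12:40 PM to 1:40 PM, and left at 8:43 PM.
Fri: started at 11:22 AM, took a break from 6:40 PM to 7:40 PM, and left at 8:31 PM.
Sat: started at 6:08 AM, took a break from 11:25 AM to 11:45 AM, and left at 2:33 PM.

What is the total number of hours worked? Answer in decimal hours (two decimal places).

43.25 hours

Tue: 7:23 AM–5:26 PM = 10 h 3 min
Wed: 8:21 AM–4:34 PM = 8 h 13 min
Thu: 10:58 AM–8:43 PM = 9 h 45 min; less 60 min break → 8 h 45 min
Fri: 11:22 AM–8:31 PM = 9 h 9 min; less 60 min break → 8 h 9 min
Sat: 6:08 AM–2:33 PM = 8 h 25 min; less 20 min break → 8 h 5 min
Total: 10 h 3 min + 8 h 13 min + 8 h 45 min + 8 h 9 min + 8 h 5 min = 43 h 15 min.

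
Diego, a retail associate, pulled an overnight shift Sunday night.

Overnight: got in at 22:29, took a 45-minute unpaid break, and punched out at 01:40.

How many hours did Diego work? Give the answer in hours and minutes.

Overnight: 22:29 → midnight = 1 h 31 min; midnight → 01:40 = 1 h 40 min; span 3 h 11 min; less 45 min break → 2 h 26 min

2 h 26 min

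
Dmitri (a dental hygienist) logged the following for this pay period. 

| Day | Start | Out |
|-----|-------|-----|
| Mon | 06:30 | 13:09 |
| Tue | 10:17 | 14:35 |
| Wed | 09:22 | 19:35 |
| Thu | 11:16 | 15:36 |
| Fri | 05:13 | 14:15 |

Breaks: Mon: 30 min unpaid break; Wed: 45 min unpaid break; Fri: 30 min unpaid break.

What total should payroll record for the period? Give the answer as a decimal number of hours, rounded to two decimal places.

32.78 hours

Mon: 06:30–13:09 = 6 h 39 min; less 30 min break → 6 h 9 min
Tue: 10:17–14:35 = 4 h 18 min
Wed: 09:22–19:35 = 10 h 13 min; less 45 min break → 9 h 28 min
Thu: 11:16–15:36 = 4 h 20 min
Fri: 05:13–14:15 = 9 h 2 min; less 30 min break → 8 h 32 min
Total: 6 h 9 min + 4 h 18 min + 9 h 28 min + 4 h 20 min + 8 h 32 min = 32 h 47 min.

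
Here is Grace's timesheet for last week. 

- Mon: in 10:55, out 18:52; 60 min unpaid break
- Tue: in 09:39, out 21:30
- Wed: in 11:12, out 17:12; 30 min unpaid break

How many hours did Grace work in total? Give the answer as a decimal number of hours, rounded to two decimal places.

24.30 hours

Mon: 10:55–18:52 = 7 h 57 min; less 60 min break → 6 h 57 min
Tue: 09:39–21:30 = 11 h 51 min
Wed: 11:12–17:12 = 6 h 0 min; less 30 min break → 5 h 30 min
Total: 6 h 57 min + 11 h 51 min + 5 h 30 min = 24 h 18 min.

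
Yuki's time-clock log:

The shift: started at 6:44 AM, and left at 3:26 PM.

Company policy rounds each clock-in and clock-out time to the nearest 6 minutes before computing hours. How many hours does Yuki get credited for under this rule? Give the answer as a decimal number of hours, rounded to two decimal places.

The shift: in 6:44 AM→6:42 AM, out 3:26 PM→3:24 PM; 8 h 42 min

8.70 hours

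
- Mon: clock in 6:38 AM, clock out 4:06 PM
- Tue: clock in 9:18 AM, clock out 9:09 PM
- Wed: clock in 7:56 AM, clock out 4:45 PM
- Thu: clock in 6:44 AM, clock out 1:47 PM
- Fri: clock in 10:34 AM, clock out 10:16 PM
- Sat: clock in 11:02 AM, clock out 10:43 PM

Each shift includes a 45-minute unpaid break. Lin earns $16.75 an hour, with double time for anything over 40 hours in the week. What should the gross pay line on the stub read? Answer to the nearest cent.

Mon: 6:38 AM–4:06 PM = 9 h 28 min; less 45 min break → 8 h 43 min
Tue: 9:18 AM–9:09 PM = 11 h 51 min; less 45 min break → 11 h 6 min
Wed: 7:56 AM–4:45 PM = 8 h 49 min; less 45 min break → 8 h 4 min
Thu: 6:44 AM–1:47 PM = 7 h 3 min; less 45 min break → 6 h 18 min
Fri: 10:34 AM–10:16 PM = 11 h 42 min; less 45 min break → 10 h 57 min
Sat: 11:02 AM–10:43 PM = 11 h 41 min; less 45 min break → 10 h 56 min
Total worked: 56 h 4 min = 3364 min.
Regular 40 h 0 min = 2400 min at $16.75/h; overtime 16 h 4 min = 964 min at $33.50/h.
Pay = (2400 × $16.75 + 964 × $33.50) ÷ 60 = $1208.23.

$1208.23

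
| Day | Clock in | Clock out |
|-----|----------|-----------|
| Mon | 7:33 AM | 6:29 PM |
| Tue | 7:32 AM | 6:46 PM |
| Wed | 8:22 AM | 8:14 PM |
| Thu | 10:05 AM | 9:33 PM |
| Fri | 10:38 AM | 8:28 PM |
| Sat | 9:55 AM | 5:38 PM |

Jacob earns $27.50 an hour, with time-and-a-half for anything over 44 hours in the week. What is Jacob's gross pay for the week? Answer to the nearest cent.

$1995.81

Mon: 7:33 AM–6:29 PM = 10 h 56 min
Tue: 7:32 AM–6:46 PM = 11 h 14 min
Wed: 8:22 AM–8:14 PM = 11 h 52 min
Thu: 10:05 AM–9:33 PM = 11 h 28 min
Fri: 10:38 AM–8:28 PM = 9 h 50 min
Sat: 9:55 AM–5:38 PM = 7 h 43 min
Total worked: 63 h 3 min = 3783 min.
Regular 44 h 0 min = 2640 min at $27.50/h; overtime 19 h 3 min = 1143 min at $41.25/h.
Pay = (2640 × $27.50 + 1143 × $41.25) ÷ 60 = $1995.81.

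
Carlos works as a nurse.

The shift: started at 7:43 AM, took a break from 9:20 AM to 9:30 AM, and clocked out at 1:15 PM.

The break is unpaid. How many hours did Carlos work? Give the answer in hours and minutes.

5 h 22 min

The shift: 7:43 AM–1:15 PM = 5 h 32 min; less 10 min break → 5 h 22 min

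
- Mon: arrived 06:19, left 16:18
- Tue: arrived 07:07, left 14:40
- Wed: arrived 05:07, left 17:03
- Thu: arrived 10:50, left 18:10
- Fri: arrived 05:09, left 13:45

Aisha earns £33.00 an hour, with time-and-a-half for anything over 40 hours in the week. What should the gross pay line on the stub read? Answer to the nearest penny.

£1587.30

Mon: 06:19–16:18 = 9 h 59 min
Tue: 07:07–14:40 = 7 h 33 min
Wed: 05:07–17:03 = 11 h 56 min
Thu: 10:50–18:10 = 7 h 20 min
Fri: 05:09–13:45 = 8 h 36 min
Total worked: 45 h 24 min = 2724 min.
Regular 40 h 0 min = 2400 min at £33.00/h; overtime 5 h 24 min = 324 min at £49.50/h.
Pay = (2400 × £33.00 + 324 × £49.50) ÷ 60 = £1587.30.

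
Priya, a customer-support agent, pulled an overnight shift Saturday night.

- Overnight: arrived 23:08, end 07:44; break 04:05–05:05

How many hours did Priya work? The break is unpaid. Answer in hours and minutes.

7 h 36 min

Overnight: 23:08 → midnight = 0 h 52 min; midnight → 07:44 = 7 h 44 min; span 8 h 36 min; less 60 min break → 7 h 36 min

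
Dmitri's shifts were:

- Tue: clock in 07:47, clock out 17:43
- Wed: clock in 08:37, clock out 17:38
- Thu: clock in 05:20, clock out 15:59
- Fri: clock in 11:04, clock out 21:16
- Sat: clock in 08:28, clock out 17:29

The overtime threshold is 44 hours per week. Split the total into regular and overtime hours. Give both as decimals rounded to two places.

Regular 44.00 hours, overtime 4.82 hours

Tue: 07:47–17:43 = 9 h 56 min
Wed: 08:37–17:38 = 9 h 1 min
Thu: 05:20–15:59 = 10 h 39 min
Fri: 11:04–21:16 = 10 h 12 min
Sat: 08:28–17:29 = 9 h 1 min
Total worked: 48 h 49 min = 48.82 h.
Threshold 44 h → overtime 4 h 49 min, regular 44 h 0 min.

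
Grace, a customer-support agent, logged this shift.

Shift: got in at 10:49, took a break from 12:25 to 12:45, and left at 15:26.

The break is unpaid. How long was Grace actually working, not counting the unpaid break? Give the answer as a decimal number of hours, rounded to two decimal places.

4.28 hours

Shift: 10:49–15:26 = 4 h 37 min; less 20 min break → 4 h 17 min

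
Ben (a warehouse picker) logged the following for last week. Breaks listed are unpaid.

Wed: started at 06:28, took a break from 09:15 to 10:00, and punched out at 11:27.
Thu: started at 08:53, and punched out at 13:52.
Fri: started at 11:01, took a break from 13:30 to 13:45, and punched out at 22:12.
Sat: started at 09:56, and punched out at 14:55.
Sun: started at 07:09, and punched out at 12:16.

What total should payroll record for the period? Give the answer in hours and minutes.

Wed: 06:28–11:27 = 4 h 59 min; less 45 min break → 4 h 14 min
Thu: 08:53–13:52 = 4 h 59 min
Fri: 11:01–22:12 = 11 h 11 min; less 15 min break → 10 h 56 min
Sat: 09:56–14:55 = 4 h 59 min
Sun: 07:09–12:16 = 5 h 7 min
Total: 4 h 14 min + 4 h 59 min + 10 h 56 min + 4 h 59 min + 5 h 7 min = 30 h 15 min.

30 h 15 min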